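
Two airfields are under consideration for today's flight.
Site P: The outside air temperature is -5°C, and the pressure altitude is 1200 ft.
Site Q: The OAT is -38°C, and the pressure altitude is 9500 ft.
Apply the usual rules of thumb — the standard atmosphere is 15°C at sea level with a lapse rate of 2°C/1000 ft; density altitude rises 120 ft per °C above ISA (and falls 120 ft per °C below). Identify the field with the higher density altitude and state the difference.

Site P: ISA temp = 12.6°C, deviation -17.6°C, DA = 1200 + 120 × (-17.6) = -912 ft.
Site Q: ISA temp = -4°C, deviation -34°C, DA = 9500 + 120 × (-34) = 5420 ft.
Site Q is higher by 5420 − (-912) = 6332 ft.

Site Q by 6332 ft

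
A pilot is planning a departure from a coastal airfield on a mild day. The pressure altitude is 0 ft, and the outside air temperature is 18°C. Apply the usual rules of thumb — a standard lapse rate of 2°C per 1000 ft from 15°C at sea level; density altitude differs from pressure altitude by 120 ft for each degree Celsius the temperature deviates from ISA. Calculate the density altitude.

ISA temperature at 0 ft = 15 − 2 × (0/1000) = 15°C.
ISA deviation = 18 − 15 = +3°C.
Density altitude = 0 + 120 × (3) = 0 + (+360) = 360 ft.

360 ft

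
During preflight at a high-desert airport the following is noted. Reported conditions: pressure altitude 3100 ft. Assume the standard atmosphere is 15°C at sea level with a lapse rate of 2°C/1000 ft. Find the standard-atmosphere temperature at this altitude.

8.8°C

ISA temperature = 15 − 2 × (3100/1000) = 15 − 6.2 = 8.8°C.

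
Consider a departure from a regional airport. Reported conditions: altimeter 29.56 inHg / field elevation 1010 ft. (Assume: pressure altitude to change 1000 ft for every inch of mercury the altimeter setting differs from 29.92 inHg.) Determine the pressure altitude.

1370 ft

Pressure correction = (29.92 − 29.56) × 1000 = +360 ft.
Pressure altitude = 1010 + (+360) = 1370 ft.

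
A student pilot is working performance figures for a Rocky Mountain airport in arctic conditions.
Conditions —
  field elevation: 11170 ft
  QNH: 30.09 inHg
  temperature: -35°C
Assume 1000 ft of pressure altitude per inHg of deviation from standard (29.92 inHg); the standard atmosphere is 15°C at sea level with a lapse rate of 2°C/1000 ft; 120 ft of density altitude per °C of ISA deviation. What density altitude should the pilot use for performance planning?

Pressure altitude = 11170 + (29.92 − 30.09) × 1000 = 11170 + (-170) = 11000 ft.
ISA temperature at 11000 ft = 15 − 2 × (11000/1000) = -7°C.
ISA deviation = -35 − (-7) = -28°C.
Density altitude = 11000 + 120 × (-28) = 7640 ft.

7640 ft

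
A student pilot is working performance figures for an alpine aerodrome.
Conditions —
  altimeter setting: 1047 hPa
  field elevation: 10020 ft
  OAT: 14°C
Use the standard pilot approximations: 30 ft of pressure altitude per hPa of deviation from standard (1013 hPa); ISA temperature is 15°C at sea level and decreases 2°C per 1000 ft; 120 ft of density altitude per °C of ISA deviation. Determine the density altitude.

11040 ft

Pressure altitude = 10020 + (1013 − 1047) × 30 = 10020 + (-1020) = 9000 ft.
ISA temperature at 9000 ft = 15 − 2 × (9000/1000) = -3°C.
ISA deviation = 14 − (-3) = +17°C.
Density altitude = 9000 + 120 × (17) = 11040 ft.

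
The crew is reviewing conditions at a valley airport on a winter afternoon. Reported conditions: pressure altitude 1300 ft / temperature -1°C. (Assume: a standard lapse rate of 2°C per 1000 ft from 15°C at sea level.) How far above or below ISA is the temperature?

ISA-13.4°C

ISA temperature at 1300 ft = 15 − 2 × (1300/1000) = 12.4°C.
Deviation = OAT − ISA = -1 − 12.4 = -13.4°C.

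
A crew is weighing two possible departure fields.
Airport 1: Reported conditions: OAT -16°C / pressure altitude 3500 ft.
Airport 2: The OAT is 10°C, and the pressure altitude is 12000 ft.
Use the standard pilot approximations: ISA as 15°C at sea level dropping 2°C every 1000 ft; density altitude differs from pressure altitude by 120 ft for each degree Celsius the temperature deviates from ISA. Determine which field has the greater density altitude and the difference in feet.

Airport 1: ISA temp = 8°C, deviation -24°C, DA = 3500 + 120 × (-24) = 620 ft.
Airport 2: ISA temp = -9°C, deviation +19°C, DA = 12000 + 120 × 19 = 14280 ft.
Airport 2 is higher by 14280 − 620 = 13660 ft.

Airport 2 by 13660 ft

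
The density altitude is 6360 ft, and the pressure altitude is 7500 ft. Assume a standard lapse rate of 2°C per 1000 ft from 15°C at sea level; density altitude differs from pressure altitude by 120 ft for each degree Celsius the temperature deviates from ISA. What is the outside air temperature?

Density altitude − pressure altitude = 6360 − 7500 = -1140 ft.
At 120 ft/°C that is an ISA deviation of -1140/120 = -9.5°C.
ISA temperature at 7500 ft = 15 − 2 × (7500/1000) = 0°C.
OAT = ISA + deviation = 0 + (-9.5) = -9.5°C.

-9.5°C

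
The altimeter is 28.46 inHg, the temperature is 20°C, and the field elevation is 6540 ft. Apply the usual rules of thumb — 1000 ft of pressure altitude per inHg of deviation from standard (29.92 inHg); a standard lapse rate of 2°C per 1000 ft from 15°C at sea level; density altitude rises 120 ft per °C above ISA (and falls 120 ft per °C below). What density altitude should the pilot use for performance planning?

10520 ft

Pressure altitude = 6540 + (29.92 − 28.46) × 1000 = 6540 + (+1460) = 8000 ft.
ISA temperature at 8000 ft = 15 − 2 × (8000/1000) = -1°C.
ISA deviation = 20 − (-1) = +21°C.
Density altitude = 8000 + 120 × (21) = 10520 ft.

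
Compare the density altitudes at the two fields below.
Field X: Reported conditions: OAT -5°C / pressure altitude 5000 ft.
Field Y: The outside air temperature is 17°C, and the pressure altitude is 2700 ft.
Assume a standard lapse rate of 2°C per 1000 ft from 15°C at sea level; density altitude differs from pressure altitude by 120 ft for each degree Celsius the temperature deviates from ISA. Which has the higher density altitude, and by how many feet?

Field X by 212 ft

Field X: ISA temp = 5°C, deviation -10°C, DA = 5000 + 120 × (-10) = 3800 ft.
Field Y: ISA temp = 9.6°C, deviation +7.4°C, DA = 2700 + 120 × 7.4 = 3588 ft.
Field X is higher by 3800 − 3588 = 212 ft.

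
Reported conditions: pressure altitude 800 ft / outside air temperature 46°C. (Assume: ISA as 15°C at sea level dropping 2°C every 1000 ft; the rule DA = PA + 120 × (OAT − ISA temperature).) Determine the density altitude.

ISA temperature at 800 ft = 15 − 2 × (800/1000) = 13.4°C.
ISA deviation = 46 − 13.4 = +32.6°C.
Density altitude = 800 + 120 × (32.6) = 800 + (+3912) = 4712 ft.

4712 ft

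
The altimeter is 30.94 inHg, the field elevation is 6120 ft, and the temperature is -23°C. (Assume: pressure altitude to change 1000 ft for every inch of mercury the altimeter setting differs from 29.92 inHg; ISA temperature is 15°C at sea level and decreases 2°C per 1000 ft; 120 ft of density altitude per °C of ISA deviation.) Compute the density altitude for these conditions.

Pressure altitude = 6120 + (29.92 − 30.94) × 1000 = 6120 + (-1020) = 5100 ft.
ISA temperature at 5100 ft = 15 − 2 × (5100/1000) = 4.8°C.
ISA deviation = -23 − 4.8 = -27.8°C.
Density altitude = 5100 + 120 × (-27.8) = 1764 ft.

1764 ft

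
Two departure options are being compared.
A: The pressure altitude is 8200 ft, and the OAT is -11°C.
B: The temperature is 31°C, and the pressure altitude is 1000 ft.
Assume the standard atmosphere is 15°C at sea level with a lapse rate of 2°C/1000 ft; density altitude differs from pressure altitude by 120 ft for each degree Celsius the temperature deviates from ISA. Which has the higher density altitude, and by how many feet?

A: ISA temp = -1.4°C, deviation -9.6°C, DA = 8200 + 120 × (-9.6) = 7048 ft.
B: ISA temp = 13°C, deviation +18°C, DA = 1000 + 120 × 18 = 3160 ft.
A is higher by 7048 − 3160 = 3888 ft.

A by 3888 ft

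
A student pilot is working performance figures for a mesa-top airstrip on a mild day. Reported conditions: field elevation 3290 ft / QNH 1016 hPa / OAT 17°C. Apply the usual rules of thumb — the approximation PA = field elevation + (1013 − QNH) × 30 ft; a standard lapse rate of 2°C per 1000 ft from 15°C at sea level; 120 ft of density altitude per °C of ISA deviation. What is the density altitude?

4208 ft

Pressure altitude = 3290 + (1013 − 1016) × 30 = 3290 + (-90) = 3200 ft.
ISA temperature at 3200 ft = 15 − 2 × (3200/1000) = 8.6°C.
ISA deviation = 17 − 8.6 = +8.4°C.
Density altitude = 3200 + 120 × (8.4) = 4208 ft.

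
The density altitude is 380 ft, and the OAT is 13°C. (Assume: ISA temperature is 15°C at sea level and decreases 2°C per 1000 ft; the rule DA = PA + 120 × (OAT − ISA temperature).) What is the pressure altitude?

500 ft

DA = PA + 120 × (OAT − (15 − 2·PA/1000)) = PA + 120·OAT − 1800 + 0.24·PA = 1.24·PA + 120·OAT − 1800.
So 1.24·PA = 380 − 120 × 13 + 1800 = 620.
PA = 620 / 1.24 = 500 ft.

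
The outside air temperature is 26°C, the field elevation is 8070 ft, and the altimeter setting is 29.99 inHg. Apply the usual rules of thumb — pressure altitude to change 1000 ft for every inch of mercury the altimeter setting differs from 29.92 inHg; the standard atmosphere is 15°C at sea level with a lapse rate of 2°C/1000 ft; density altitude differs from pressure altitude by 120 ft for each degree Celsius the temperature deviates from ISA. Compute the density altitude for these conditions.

11240 ft

Pressure altitude = 8070 + (29.92 − 29.99) × 1000 = 8070 + (-70) = 8000 ft.
ISA temperature at 8000 ft = 15 − 2 × (8000/1000) = -1°C.
ISA deviation = 26 − (-1) = +27°C.
Density altitude = 8000 + 120 × (27) = 11240 ft.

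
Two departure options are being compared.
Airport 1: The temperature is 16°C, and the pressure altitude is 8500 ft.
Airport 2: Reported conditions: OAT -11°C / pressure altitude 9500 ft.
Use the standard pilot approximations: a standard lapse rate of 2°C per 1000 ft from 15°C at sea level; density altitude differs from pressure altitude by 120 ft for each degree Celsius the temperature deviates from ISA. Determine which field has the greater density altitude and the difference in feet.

Airport 1: ISA temp = -2°C, deviation +18°C, DA = 8500 + 120 × 18 = 10660 ft.
Airport 2: ISA temp = -4°C, deviation -7°C, DA = 9500 + 120 × (-7) = 8660 ft.
Airport 1 is higher by 10660 − 8660 = 2000 ft.

Airport 1 by 2000 ft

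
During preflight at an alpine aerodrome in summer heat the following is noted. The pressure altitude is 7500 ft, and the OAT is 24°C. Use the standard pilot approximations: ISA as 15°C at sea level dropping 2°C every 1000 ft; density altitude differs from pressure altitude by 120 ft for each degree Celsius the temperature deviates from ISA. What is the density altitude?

10380 ft

ISA temperature at 7500 ft = 15 − 2 × (7500/1000) = 0°C.
ISA deviation = 24 − 0 = +24°C.
Density altitude = 7500 + 120 × (24) = 7500 + (+2880) = 10380 ft.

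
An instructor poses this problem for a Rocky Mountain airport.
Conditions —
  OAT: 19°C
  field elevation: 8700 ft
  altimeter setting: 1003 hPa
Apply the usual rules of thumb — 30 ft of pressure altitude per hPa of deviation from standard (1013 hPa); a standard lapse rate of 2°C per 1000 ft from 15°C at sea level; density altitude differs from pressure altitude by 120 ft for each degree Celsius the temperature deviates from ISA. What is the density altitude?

Pressure altitude = 8700 + (1013 − 1003) × 30 = 8700 + (+300) = 9000 ft.
ISA temperature at 9000 ft = 15 − 2 × (9000/1000) = -3°C.
ISA deviation = 19 − (-3) = +22°C.
Density altitude = 9000 + 120 × (22) = 11640 ft.

11640 ft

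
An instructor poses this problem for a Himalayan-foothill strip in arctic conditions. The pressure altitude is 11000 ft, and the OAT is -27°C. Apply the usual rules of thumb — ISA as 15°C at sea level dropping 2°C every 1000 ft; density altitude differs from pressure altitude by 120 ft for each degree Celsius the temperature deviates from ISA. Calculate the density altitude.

8600 ft

ISA temperature at 11000 ft = 15 − 2 × (11000/1000) = -7°C.
ISA deviation = -27 − (-7) = -20°C.
Density altitude = 11000 + 120 × (-20) = 11000 + (-2400) = 8600 ft.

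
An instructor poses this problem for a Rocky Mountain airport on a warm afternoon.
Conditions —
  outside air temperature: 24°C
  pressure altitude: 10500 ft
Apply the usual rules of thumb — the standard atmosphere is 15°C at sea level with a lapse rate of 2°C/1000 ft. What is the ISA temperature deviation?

ISA+30°C

ISA temperature at 10500 ft = 15 − 2 × (10500/1000) = -6°C.
Deviation = OAT − ISA = 24 − (-6) = +30°C.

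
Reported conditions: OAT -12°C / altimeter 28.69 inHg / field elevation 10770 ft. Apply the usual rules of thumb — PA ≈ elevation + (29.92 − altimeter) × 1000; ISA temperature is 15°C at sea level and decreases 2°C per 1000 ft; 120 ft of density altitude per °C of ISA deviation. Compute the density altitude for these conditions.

11640 ft

Pressure altitude = 10770 + (29.92 − 28.69) × 1000 = 10770 + (+1230) = 12000 ft.
ISA temperature at 12000 ft = 15 − 2 × (12000/1000) = -9°C.
ISA deviation = -12 − (-9) = -3°C.
Density altitude = 12000 + 120 × (-3) = 11640 ft.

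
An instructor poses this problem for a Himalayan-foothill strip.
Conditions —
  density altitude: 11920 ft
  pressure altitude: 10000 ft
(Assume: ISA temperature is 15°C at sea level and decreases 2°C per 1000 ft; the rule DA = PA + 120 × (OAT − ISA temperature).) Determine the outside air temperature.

11°C

Density altitude − pressure altitude = 11920 − 10000 = +1920 ft.
At 120 ft/°C that is an ISA deviation of 1920/120 = +16°C.
ISA temperature at 10000 ft = 15 − 2 × (10000/1000) = -5°C.
OAT = ISA + deviation = -5 + (+16) = 11°C.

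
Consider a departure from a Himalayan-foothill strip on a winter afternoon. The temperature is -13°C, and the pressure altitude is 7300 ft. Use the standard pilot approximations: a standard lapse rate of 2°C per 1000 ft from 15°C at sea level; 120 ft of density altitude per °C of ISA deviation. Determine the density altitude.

5692 ft

ISA temperature at 7300 ft = 15 − 2 × (7300/1000) = 0.4°C.
ISA deviation = -13 − 0.4 = -13.4°C.
Density altitude = 7300 + 120 × (-13.4) = 7300 + (-1608) = 5692 ft.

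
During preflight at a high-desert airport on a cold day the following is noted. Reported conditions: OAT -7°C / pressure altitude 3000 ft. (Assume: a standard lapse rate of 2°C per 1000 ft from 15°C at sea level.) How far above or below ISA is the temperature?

ISA-16°C

ISA temperature at 3000 ft = 15 − 2 × (3000/1000) = 9°C.
Deviation = OAT − ISA = -7 − 9 = -16°C.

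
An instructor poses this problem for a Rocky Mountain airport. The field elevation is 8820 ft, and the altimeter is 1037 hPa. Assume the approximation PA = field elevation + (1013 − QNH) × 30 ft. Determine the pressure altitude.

8100 ft

Pressure correction = (1013 − 1037) × 30 = -720 ft.
Pressure altitude = 8820 + (-720) = 8100 ft.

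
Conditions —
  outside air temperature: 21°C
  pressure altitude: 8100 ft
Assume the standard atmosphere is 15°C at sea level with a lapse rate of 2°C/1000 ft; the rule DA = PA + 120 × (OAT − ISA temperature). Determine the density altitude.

10764 ft

ISA temperature at 8100 ft = 15 − 2 × (8100/1000) = -1.2°C.
ISA deviation = 21 − (-1.2) = +22.2°C.
Density altitude = 8100 + 120 × (22.2) = 8100 + (+2664) = 10764 ft.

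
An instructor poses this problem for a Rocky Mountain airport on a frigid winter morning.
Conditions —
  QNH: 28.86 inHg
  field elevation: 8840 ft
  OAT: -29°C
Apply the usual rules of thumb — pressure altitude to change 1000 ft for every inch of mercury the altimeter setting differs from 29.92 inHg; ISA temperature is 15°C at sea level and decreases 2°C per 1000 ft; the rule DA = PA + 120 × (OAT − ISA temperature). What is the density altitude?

Pressure altitude = 8840 + (29.92 − 28.86) × 1000 = 8840 + (+1060) = 9900 ft.
ISA temperature at 9900 ft = 15 − 2 × (9900/1000) = -4.8°C.
ISA deviation = -29 − (-4.8) = -24.2°C.
Density altitude = 9900 + 120 × (-24.2) = 6996 ft.

6996 ft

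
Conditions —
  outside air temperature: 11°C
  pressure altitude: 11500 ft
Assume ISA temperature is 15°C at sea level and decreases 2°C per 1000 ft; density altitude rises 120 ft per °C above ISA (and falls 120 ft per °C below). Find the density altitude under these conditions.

ISA temperature at 11500 ft = 15 − 2 × (11500/1000) = -8°C.
ISA deviation = 11 − (-8) = +19°C.
Density altitude = 11500 + 120 × (19) = 11500 + (+2280) = 13780 ft.

13780 ft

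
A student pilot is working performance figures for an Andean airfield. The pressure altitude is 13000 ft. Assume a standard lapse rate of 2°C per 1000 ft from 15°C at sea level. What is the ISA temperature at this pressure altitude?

ISA temperature = 15 − 2 × (13000/1000) = 15 − 26 = -11°C.

-11°C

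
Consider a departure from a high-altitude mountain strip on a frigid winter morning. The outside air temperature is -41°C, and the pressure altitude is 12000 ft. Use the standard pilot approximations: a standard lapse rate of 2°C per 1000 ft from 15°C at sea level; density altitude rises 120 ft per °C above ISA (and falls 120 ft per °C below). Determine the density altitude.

8160 ft

ISA temperature at 12000 ft = 15 − 2 × (12000/1000) = -9°C.
ISA deviation = -41 − (-9) = -32°C.
Density altitude = 12000 + 120 × (-32) = 12000 + (-3840) = 8160 ft.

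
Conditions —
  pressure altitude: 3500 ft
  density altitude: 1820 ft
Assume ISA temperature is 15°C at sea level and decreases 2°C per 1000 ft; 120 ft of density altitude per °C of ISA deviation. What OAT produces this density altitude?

-6°C

Density altitude − pressure altitude = 1820 − 3500 = -1680 ft.
At 120 ft/°C that is an ISA deviation of -1680/120 = -14°C.
ISA temperature at 3500 ft = 15 − 2 × (3500/1000) = 8°C.
OAT = ISA + deviation = 8 + (-14) = -6°C.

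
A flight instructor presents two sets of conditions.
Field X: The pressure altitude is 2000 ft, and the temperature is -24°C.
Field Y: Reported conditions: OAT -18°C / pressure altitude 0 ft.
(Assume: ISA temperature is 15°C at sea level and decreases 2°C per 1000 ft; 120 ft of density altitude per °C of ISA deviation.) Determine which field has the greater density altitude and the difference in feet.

Field X by 1760 ft

Field X: ISA temp = 11°C, deviation -35°C, DA = 2000 + 120 × (-35) = -2200 ft.
Field Y: ISA temp = 15°C, deviation -33°C, DA = 0 + 120 × (-33) = -3960 ft.
Field X is higher by -2200 − (-3960) = 1760 ft.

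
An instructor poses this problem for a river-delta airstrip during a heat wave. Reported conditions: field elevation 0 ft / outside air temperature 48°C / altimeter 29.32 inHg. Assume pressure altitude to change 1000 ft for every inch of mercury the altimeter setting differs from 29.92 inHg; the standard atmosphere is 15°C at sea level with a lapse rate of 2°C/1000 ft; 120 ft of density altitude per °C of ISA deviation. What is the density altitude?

4704 ft

Pressure altitude = 0 + (29.92 − 29.32) × 1000 = 0 + (+600) = 600 ft.
ISA temperature at 600 ft = 15 − 2 × (600/1000) = 13.8°C.
ISA deviation = 48 − 13.8 = +34.2°C.
Density altitude = 600 + 120 × (34.2) = 4704 ft.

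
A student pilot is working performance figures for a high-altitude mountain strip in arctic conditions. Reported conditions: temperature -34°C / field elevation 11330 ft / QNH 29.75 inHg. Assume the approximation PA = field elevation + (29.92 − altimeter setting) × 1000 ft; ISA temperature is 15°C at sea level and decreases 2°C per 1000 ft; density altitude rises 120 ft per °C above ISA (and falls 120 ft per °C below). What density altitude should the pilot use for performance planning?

8380 ft

Pressure altitude = 11330 + (29.92 − 29.75) × 1000 = 11330 + (+170) = 11500 ft.
ISA temperature at 11500 ft = 15 − 2 × (11500/1000) = -8°C.
ISA deviation = -34 − (-8) = -26°C.
Density altitude = 11500 + 120 × (-26) = 8380 ft.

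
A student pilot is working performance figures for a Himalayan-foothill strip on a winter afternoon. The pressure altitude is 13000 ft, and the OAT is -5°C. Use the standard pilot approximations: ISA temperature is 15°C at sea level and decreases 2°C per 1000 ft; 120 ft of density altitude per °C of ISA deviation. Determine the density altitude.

13720 ft

ISA temperature at 13000 ft = 15 − 2 × (13000/1000) = -11°C.
ISA deviation = -5 − (-11) = +6°C.
Density altitude = 13000 + 120 × (6) = 13000 + (+720) = 13720 ft.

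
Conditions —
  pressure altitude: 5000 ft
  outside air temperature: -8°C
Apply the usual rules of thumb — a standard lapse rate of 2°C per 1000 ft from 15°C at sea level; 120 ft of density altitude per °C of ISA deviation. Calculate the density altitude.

ISA temperature at 5000 ft = 15 − 2 × (5000/1000) = 5°C.
ISA deviation = -8 − 5 = -13°C.
Density altitude = 5000 + 120 × (-13) = 5000 + (-1560) = 3440 ft.

3440 ft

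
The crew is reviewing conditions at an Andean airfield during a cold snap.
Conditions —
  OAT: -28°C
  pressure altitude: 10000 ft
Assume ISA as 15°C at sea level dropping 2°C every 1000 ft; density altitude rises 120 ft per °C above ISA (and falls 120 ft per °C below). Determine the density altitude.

ISA temperature at 10000 ft = 15 − 2 × (10000/1000) = -5°C.
ISA deviation = -28 − (-5) = -23°C.
Density altitude = 10000 + 120 × (-23) = 10000 + (-2760) = 7240 ft.

7240 ft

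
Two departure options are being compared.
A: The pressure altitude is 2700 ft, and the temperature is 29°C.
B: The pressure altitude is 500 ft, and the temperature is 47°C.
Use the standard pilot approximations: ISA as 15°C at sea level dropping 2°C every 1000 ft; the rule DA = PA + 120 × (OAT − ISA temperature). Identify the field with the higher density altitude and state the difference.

A: ISA temp = 9.6°C, deviation +19.4°C, DA = 2700 + 120 × 19.4 = 5028 ft.
B: ISA temp = 14°C, deviation +33°C, DA = 500 + 120 × 33 = 4460 ft.
A is higher by 5028 − 4460 = 568 ft.

A by 568 ft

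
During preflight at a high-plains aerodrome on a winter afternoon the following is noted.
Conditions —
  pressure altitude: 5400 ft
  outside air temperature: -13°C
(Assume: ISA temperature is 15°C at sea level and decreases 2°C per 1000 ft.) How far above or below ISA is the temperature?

ISA temperature at 5400 ft = 15 − 2 × (5400/1000) = 4.2°C.
Deviation = OAT − ISA = -13 − 4.2 = -17.2°C.

ISA-17.2°C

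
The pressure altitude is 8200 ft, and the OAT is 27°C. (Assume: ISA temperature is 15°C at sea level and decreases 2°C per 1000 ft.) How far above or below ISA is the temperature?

ISA temperature at 8200 ft = 15 − 2 × (8200/1000) = -1.4°C.
Deviation = OAT − ISA = 27 − (-1.4) = +28.4°C.

ISA+28.4°C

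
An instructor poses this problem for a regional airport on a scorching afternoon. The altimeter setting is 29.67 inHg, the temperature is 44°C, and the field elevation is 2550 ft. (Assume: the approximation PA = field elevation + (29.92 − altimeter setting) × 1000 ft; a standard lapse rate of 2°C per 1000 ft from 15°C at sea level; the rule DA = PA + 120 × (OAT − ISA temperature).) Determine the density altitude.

Pressure altitude = 2550 + (29.92 − 29.67) × 1000 = 2550 + (+250) = 2800 ft.
ISA temperature at 2800 ft = 15 − 2 × (2800/1000) = 9.4°C.
ISA deviation = 44 − 9.4 = +34.6°C.
Density altitude = 2800 + 120 × (34.6) = 6952 ft.

6952 ft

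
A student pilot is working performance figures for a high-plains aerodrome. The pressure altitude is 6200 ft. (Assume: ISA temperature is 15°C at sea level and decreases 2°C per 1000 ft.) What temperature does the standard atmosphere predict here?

2.6°C

ISA temperature = 15 − 2 × (6200/1000) = 15 − 12.4 = 2.6°C.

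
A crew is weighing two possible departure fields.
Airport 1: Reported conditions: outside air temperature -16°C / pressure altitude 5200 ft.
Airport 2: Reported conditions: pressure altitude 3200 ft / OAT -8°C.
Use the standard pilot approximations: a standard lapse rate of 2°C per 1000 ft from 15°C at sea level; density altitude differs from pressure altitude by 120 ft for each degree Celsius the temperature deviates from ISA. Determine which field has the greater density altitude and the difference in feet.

Airport 1 by 1520 ft

Airport 1: ISA temp = 4.6°C, deviation -20.6°C, DA = 5200 + 120 × (-20.6) = 2728 ft.
Airport 2: ISA temp = 8.6°C, deviation -16.6°C, DA = 3200 + 120 × (-16.6) = 1208 ft.
Airport 1 is higher by 2728 − 1208 = 1520 ft.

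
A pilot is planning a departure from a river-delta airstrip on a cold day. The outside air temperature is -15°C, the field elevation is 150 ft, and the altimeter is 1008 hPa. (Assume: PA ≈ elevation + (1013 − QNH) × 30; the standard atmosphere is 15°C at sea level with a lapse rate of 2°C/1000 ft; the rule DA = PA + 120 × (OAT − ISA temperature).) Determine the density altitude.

-3228 ft

Pressure altitude = 150 + (1013 − 1008) × 30 = 150 + (+150) = 300 ft.
ISA temperature at 300 ft = 15 − 2 × (300/1000) = 14.4°C.
ISA deviation = -15 − 14.4 = -29.4°C.
Density altitude = 300 + 120 × (-29.4) = -3228 ft.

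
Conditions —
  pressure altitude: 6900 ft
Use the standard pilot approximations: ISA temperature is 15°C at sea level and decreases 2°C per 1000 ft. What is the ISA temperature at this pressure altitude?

ISA temperature = 15 − 2 × (6900/1000) = 15 − 13.8 = 1.2°C.

1.2°C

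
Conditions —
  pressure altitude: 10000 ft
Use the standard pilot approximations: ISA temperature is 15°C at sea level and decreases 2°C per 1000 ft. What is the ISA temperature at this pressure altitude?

-5°C

ISA temperature = 15 − 2 × (10000/1000) = 15 − 20 = -5°C.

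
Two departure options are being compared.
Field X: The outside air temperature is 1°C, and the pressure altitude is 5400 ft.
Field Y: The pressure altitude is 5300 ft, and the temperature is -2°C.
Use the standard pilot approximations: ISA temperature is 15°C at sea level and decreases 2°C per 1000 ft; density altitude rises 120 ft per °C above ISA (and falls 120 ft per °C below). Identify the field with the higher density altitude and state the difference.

Field X by 484 ft

Field X: ISA temp = 4.2°C, deviation -3.2°C, DA = 5400 + 120 × (-3.2) = 5016 ft.
Field Y: ISA temp = 4.4°C, deviation -6.4°C, DA = 5300 + 120 × (-6.4) = 4532 ft.
Field X is higher by 5016 − 4532 = 484 ft.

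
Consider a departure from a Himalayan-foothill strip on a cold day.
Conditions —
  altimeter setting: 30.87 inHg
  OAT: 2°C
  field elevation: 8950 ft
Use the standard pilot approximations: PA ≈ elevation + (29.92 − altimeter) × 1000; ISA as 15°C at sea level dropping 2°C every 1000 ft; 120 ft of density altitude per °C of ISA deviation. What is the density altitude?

8360 ft

Pressure altitude = 8950 + (29.92 − 30.87) × 1000 = 8950 + (-950) = 8000 ft.
ISA temperature at 8000 ft = 15 − 2 × (8000/1000) = -1°C.
ISA deviation = 2 − (-1) = +3°C.
Density altitude = 8000 + 120 × (3) = 8360 ft.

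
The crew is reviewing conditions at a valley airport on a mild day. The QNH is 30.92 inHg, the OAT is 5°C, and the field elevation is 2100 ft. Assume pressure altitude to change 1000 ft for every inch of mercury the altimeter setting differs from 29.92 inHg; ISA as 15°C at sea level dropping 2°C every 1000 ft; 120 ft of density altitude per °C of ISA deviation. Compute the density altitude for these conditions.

Pressure altitude = 2100 + (29.92 − 30.92) × 1000 = 2100 + (-1000) = 1100 ft.
ISA temperature at 1100 ft = 15 − 2 × (1100/1000) = 12.8°C.
ISA deviation = 5 − 12.8 = -7.8°C.
Density altitude = 1100 + 120 × (-7.8) = 164 ft.

164 ft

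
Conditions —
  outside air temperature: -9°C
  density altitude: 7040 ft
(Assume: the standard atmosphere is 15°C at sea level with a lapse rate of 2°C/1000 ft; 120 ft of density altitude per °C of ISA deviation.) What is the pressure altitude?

8000 ft

DA = PA + 120 × (OAT − (15 − 2·PA/1000)) = PA + 120·OAT − 1800 + 0.24·PA = 1.24·PA + 120·OAT − 1800.
So 1.24·PA = 7040 − 120 × (-9) + 1800 = 9920.
PA = 9920 / 1.24 = 8000 ft.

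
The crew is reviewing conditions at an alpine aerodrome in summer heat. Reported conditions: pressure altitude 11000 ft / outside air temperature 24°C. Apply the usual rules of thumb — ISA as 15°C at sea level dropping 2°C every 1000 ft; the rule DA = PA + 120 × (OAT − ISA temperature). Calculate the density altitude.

ISA temperature at 11000 ft = 15 − 2 × (11000/1000) = -7°C.
ISA deviation = 24 − (-7) = +31°C.
Density altitude = 11000 + 120 × (31) = 11000 + (+3720) = 14720 ft.

14720 ft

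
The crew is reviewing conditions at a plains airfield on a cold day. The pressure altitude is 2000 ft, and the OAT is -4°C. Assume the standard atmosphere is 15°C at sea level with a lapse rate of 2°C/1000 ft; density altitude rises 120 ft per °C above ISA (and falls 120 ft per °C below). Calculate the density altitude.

200 ft

ISA temperature at 2000 ft = 15 − 2 × (2000/1000) = 11°C.
ISA deviation = -4 − 11 = -15°C.
Density altitude = 2000 + 120 × (-15) = 2000 + (-1800) = 200 ft.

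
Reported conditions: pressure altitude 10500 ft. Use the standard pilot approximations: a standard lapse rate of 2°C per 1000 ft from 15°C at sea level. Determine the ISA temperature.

-6°C

ISA temperature = 15 − 2 × (10500/1000) = 15 − 21 = -6°C.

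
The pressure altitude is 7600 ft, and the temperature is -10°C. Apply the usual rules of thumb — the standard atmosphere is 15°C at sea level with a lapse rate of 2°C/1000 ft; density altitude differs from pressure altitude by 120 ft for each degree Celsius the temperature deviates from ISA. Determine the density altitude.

6424 ft

ISA temperature at 7600 ft = 15 − 2 × (7600/1000) = -0.2°C.
ISA deviation = -10 − (-0.2) = -9.8°C.
Density altitude = 7600 + 120 × (-9.8) = 7600 + (-1176) = 6424 ft.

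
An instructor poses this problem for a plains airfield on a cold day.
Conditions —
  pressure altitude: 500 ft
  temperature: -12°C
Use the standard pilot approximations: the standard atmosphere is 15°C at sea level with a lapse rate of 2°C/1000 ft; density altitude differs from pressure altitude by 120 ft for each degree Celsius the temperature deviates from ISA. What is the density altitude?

ISA temperature at 500 ft = 15 − 2 × (500/1000) = 14°C.
ISA deviation = -12 − 14 = -26°C.
Density altitude = 500 + 120 × (-26) = 500 + (-3120) = -2620 ft.

-2620 ft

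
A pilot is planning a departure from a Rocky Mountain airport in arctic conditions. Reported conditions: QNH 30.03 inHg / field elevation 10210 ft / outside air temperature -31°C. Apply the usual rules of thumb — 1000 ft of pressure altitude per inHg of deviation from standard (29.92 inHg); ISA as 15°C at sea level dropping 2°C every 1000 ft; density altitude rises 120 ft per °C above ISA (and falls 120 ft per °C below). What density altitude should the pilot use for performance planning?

Pressure altitude = 10210 + (29.92 − 30.03) × 1000 = 10210 + (-110) = 10100 ft.
ISA temperature at 10100 ft = 15 − 2 × (10100/1000) = -5.2°C.
ISA deviation = -31 − (-5.2) = -25.8°C.
Density altitude = 10100 + 120 × (-25.8) = 7004 ft.

7004 ft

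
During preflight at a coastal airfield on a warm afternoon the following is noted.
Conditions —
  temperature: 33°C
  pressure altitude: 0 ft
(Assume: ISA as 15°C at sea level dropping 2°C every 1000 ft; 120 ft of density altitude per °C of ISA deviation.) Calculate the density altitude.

ISA temperature at 0 ft = 15 − 2 × (0/1000) = 15°C.
ISA deviation = 33 − 15 = +18°C.
Density altitude = 0 + 120 × (18) = 0 + (+2160) = 2160 ft.

2160 ft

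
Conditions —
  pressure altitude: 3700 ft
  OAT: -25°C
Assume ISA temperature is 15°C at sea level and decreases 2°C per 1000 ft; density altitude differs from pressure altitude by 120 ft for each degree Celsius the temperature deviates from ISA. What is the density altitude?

ISA temperature at 3700 ft = 15 − 2 × (3700/1000) = 7.6°C.
ISA deviation = -25 − 7.6 = -32.6°C.
Density altitude = 3700 + 120 × (-32.6) = 3700 + (-3912) = -212 ft.

-212 ft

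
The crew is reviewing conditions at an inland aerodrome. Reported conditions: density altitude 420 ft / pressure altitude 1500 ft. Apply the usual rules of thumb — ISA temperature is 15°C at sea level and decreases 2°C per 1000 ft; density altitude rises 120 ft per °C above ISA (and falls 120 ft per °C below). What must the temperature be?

Density altitude − pressure altitude = 420 − 1500 = -1080 ft.
At 120 ft/°C that is an ISA deviation of -1080/120 = -9°C.
ISA temperature at 1500 ft = 15 − 2 × (1500/1000) = 12°C.
OAT = ISA + deviation = 12 + (-9) = 3°C.

3°C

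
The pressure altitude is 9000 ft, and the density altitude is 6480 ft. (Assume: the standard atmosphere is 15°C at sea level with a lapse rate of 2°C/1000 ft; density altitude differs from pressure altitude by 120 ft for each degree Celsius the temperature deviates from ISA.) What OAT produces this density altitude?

-24°C

Density altitude − pressure altitude = 6480 − 9000 = -2520 ft.
At 120 ft/°C that is an ISA deviation of -2520/120 = -21°C.
ISA temperature at 9000 ft = 15 − 2 × (9000/1000) = -3°C.
OAT = ISA + deviation = -3 + (-21) = -24°C.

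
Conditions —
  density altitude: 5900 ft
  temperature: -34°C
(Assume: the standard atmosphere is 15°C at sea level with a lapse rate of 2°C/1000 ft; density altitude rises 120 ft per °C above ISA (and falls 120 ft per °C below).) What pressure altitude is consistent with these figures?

9500 ft

DA = PA + 120 × (OAT − (15 − 2·PA/1000)) = PA + 120·OAT − 1800 + 0.24·PA = 1.24·PA + 120·OAT − 1800.
So 1.24·PA = 5900 − 120 × (-34) + 1800 = 11780.
PA = 11780 / 1.24 = 9500 ft.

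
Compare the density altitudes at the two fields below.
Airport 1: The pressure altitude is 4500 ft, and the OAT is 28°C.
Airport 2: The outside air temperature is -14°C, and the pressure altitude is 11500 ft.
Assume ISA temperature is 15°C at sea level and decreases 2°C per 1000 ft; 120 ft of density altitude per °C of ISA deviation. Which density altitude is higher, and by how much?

Airport 1: ISA temp = 6°C, deviation +22°C, DA = 4500 + 120 × 22 = 7140 ft.
Airport 2: ISA temp = -8°C, deviation -6°C, DA = 11500 + 120 × (-6) = 10780 ft.
Airport 2 is higher by 10780 − 7140 = 3640 ft.

Airport 2 by 3640 ft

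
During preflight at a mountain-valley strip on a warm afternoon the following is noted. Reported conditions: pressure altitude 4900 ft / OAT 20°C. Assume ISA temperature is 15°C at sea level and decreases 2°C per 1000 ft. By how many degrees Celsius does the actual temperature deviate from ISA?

ISA+14.8°C

ISA temperature at 4900 ft = 15 − 2 × (4900/1000) = 5.2°C.
Deviation = OAT − ISA = 20 − 5.2 = +14.8°C.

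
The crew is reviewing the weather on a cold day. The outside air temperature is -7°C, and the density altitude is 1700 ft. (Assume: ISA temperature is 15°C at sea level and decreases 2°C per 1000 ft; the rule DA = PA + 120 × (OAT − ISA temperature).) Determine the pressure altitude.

DA = PA + 120 × (OAT − (15 − 2·PA/1000)) = PA + 120·OAT − 1800 + 0.24·PA = 1.24·PA + 120·OAT − 1800.
So 1.24·PA = 1700 − 120 × (-7) + 1800 = 4340.
PA = 4340 / 1.24 = 3500 ft.

3500 ft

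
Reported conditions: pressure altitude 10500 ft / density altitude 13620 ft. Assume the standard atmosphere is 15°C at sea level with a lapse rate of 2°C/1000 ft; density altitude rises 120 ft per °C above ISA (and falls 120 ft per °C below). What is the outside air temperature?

20°C

Density altitude − pressure altitude = 13620 − 10500 = +3120 ft.
At 120 ft/°C that is an ISA deviation of 3120/120 = +26°C.
ISA temperature at 10500 ft = 15 − 2 × (10500/1000) = -6°C.
OAT = ISA + deviation = -6 + (+26) = 20°C.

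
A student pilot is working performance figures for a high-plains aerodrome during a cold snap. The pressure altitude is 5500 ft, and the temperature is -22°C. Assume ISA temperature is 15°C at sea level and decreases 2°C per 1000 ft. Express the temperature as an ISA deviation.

ISA-26°C

ISA temperature at 5500 ft = 15 − 2 × (5500/1000) = 4°C.
Deviation = OAT − ISA = -22 − 4 = -26°C.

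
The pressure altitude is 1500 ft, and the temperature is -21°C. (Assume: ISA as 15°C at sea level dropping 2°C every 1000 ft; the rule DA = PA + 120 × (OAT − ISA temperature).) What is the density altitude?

ISA temperature at 1500 ft = 15 − 2 × (1500/1000) = 12°C.
ISA deviation = -21 − 12 = -33°C.
Density altitude = 1500 + 120 × (-33) = 1500 + (-3960) = -2460 ft.

-2460 ft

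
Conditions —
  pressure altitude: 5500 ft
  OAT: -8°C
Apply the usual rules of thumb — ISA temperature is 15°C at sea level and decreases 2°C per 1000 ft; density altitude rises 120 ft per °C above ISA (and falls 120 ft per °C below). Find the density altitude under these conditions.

4060 ft

ISA temperature at 5500 ft = 15 − 2 × (5500/1000) = 4°C.
ISA deviation = -8 − 4 = -12°C.
Density altitude = 5500 + 120 × (-12) = 5500 + (-1440) = 4060 ft.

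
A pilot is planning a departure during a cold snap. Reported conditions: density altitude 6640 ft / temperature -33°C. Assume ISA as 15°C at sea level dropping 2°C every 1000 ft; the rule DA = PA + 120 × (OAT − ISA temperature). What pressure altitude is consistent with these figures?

DA = PA + 120 × (OAT − (15 − 2·PA/1000)) = PA + 120·OAT − 1800 + 0.24·PA = 1.24·PA + 120·OAT − 1800.
So 1.24·PA = 6640 − 120 × (-33) + 1800 = 12400.
PA = 12400 / 1.24 = 10000 ft.

10000 ft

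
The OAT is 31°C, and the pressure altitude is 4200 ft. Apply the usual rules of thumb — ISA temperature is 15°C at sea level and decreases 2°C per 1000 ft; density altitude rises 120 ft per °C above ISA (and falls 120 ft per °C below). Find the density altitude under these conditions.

ISA temperature at 4200 ft = 15 − 2 × (4200/1000) = 6.6°C.
ISA deviation = 31 − 6.6 = +24.4°C.
Density altitude = 4200 + 120 × (24.4) = 4200 + (+2928) = 7128 ft.

7128 ft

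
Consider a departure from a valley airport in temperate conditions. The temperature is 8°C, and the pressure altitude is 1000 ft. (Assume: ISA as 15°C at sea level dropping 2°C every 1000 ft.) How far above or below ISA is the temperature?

ISA-5°C

ISA temperature at 1000 ft = 15 − 2 × (1000/1000) = 13°C.
Deviation = OAT − ISA = 8 − 13 = -5°C.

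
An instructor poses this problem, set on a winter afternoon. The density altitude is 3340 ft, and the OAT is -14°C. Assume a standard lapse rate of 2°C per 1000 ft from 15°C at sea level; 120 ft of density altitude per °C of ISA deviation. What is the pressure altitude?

DA = PA + 120 × (OAT − (15 − 2·PA/1000)) = PA + 120·OAT − 1800 + 0.24·PA = 1.24·PA + 120·OAT − 1800.
So 1.24·PA = 3340 − 120 × (-14) + 1800 = 6820.
PA = 6820 / 1.24 = 5500 ft.

5500 ft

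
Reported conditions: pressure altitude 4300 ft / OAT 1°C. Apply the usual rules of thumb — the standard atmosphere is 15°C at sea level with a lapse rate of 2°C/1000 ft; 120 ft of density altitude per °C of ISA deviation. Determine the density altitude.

ISA temperature at 4300 ft = 15 − 2 × (4300/1000) = 6.4°C.
ISA deviation = 1 − 6.4 = -5.4°C.
Density altitude = 4300 + 120 × (-5.4) = 4300 + (-648) = 3652 ft.

3652 ft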